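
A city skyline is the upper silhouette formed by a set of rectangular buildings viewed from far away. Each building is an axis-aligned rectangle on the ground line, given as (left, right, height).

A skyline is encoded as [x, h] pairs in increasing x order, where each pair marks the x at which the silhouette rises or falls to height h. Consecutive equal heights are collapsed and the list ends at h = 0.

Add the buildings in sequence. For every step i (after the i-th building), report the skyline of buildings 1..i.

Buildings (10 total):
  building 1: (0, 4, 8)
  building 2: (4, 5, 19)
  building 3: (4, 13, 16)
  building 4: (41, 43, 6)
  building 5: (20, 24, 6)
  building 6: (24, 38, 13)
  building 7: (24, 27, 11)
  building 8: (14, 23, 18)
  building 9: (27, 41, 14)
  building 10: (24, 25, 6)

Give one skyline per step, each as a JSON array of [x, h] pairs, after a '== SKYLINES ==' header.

== SKYLINES ==
[[0,8],[4,0]]
[[0,8],[4,19],[5,0]]
[[0,8],[4,19],[5,16],[13,0]]
[[0,8],[4,19],[5,16],[13,0],[41,6],[43,0]]
[[0,8],[4,19],[5,16],[13,0],[20,6],[24,0],[41,6],[43,0]]
[[0,8],[4,19],[5,16],[13,0],[20,6],[24,13],[38,0],[41,6],[43,0]]
[[0,8],[4,19],[5,16],[13,0],[20,6],[24,13],[38,0],[41,6],[43,0]]
[[0,8],[4,19],[5,16],[13,0],[14,18],[23,6],[24,13],[38,0],[41,6],[43,0]]
[[0,8],[4,19],[5,16],[13,0],[14,18],[23,6],[24,13],[27,14],[41,6],[43,0]]
[[0,8],[4,19],[5,16],[13,0],[14,18],[23,6],[24,13],[27,14],[41,6],[43,0]]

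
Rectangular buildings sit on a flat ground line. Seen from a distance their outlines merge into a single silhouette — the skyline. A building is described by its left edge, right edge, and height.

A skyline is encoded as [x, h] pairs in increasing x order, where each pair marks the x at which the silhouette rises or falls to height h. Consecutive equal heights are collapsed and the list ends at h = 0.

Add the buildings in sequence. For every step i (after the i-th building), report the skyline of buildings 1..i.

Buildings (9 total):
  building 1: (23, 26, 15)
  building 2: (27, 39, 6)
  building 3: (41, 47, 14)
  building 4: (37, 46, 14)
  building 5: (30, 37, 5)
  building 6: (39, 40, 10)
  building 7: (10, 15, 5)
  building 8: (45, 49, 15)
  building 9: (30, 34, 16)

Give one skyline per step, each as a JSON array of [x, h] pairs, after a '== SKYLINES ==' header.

== SKYLINES ==
[[23,15],[26,0]]
[[23,15],[26,0],[27,6],[39,0]]
[[23,15],[26,0],[27,6],[39,0],[41,14],[47,0]]
[[23,15],[26,0],[27,6],[37,14],[47,0]]
[[23,15],[26,0],[27,6],[37,14],[47,0]]
[[23,15],[26,0],[27,6],[37,14],[47,0]]
[[10,5],[15,0],[23,15],[26,0],[27,6],[37,14],[47,0]]
[[10,5],[15,0],[23,15],[26,0],[27,6],[37,14],[45,15],[49,0]]
[[10,5],[15,0],[23,15],[26,0],[27,6],[30,16],[34,6],[37,14],[45,15],[49,0]]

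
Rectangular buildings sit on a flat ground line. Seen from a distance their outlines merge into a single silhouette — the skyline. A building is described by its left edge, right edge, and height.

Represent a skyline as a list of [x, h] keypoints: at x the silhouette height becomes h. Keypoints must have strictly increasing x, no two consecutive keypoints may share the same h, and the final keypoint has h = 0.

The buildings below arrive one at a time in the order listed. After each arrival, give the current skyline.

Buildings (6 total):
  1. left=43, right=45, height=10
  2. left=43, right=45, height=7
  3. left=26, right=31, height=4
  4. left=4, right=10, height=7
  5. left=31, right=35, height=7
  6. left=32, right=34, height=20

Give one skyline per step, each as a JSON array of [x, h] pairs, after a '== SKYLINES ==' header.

== SKYLINES ==
[[43,10],[45,0]]
[[43,10],[45,0]]
[[26,4],[31,0],[43,10],[45,0]]
[[4,7],[10,0],[26,4],[31,0],[43,10],[45,0]]
[[4,7],[10,0],[26,4],[31,7],[35,0],[43,10],[45,0]]
[[4,7],[10,0],[26,4],[31,7],[32,20],[34,7],[35,0],[43,10],[45,0]]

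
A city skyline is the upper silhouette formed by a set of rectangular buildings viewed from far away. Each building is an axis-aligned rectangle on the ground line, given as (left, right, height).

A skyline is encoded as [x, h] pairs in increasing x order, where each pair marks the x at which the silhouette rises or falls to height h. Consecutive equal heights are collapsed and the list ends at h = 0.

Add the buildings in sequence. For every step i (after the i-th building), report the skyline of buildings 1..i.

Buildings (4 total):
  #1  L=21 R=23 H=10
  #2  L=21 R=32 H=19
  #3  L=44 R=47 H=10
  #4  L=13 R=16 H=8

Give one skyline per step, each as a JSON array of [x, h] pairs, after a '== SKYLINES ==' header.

== SKYLINES ==
[[21,10],[23,0]]
[[21,19],[32,0]]
[[21,19],[32,0],[44,10],[47,0]]
[[13,8],[16,0],[21,19],[32,0],[44,10],[47,0]]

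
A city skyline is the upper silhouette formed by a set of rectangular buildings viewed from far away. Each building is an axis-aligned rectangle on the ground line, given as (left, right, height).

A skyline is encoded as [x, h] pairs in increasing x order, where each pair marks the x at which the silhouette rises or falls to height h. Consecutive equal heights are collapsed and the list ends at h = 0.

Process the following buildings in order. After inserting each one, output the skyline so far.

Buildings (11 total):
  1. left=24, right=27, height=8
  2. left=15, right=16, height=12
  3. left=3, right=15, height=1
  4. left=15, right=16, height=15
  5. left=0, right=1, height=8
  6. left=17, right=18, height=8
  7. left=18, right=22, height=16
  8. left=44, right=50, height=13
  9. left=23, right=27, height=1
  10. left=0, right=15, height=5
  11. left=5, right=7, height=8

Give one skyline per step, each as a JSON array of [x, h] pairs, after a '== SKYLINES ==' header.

== SKYLINES ==
[[24,8],[27,0]]
[[15,12],[16,0],[24,8],[27,0]]
[[3,1],[15,12],[16,0],[24,8],[27,0]]
[[3,1],[15,15],[16,0],[24,8],[27,0]]
[[0,8],[1,0],[3,1],[15,15],[16,0],[24,8],[27,0]]
[[0,8],[1,0],[3,1],[15,15],[16,0],[17,8],[18,0],[24,8],[27,0]]
[[0,8],[1,0],[3,1],[15,15],[16,0],[17,8],[18,16],[22,0],[24,8],[27,0]]
[[0,8],[1,0],[3,1],[15,15],[16,0],[17,8],[18,16],[22,0],[24,8],[27,0],[44,13],[50,0]]
[[0,8],[1,0],[3,1],[15,15],[16,0],[17,8],[18,16],[22,0],[23,1],[24,8],[27,0],[44,13],[50,0]]
[[0,8],[1,5],[15,15],[16,0],[17,8],[18,16],[22,0],[23,1],[24,8],[27,0],[44,13],[50,0]]
[[0,8],[1,5],[5,8],[7,5],[15,15],[16,0],[17,8],[18,16],[22,0],[23,1],[24,8],[27,0],[44,13],[50,0]]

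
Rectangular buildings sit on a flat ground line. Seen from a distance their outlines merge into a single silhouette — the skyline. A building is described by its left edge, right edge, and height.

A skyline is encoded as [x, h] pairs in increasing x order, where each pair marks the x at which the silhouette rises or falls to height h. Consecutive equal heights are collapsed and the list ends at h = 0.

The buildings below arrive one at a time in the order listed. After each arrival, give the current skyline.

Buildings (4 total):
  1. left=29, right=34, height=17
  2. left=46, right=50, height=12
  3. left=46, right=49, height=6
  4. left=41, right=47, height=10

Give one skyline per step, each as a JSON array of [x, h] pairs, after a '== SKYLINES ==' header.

== SKYLINES ==
[[29,17],[34,0]]
[[29,17],[34,0],[46,12],[50,0]]
[[29,17],[34,0],[46,12],[50,0]]
[[29,17],[34,0],[41,10],[46,12],[50,0]]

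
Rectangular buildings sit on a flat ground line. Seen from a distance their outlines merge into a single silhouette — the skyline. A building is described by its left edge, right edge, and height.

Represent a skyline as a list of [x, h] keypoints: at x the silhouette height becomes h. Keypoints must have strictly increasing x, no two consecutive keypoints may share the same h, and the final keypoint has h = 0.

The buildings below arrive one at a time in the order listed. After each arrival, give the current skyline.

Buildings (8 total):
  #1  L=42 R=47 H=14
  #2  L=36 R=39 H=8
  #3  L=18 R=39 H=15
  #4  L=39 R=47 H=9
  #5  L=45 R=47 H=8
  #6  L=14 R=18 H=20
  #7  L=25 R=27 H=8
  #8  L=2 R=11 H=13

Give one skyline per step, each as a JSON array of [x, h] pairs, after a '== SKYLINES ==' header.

== SKYLINES ==
[[42,14],[47,0]]
[[36,8],[39,0],[42,14],[47,0]]
[[18,15],[39,0],[42,14],[47,0]]
[[18,15],[39,9],[42,14],[47,0]]
[[18,15],[39,9],[42,14],[47,0]]
[[14,20],[18,15],[39,9],[42,14],[47,0]]
[[14,20],[18,15],[39,9],[42,14],[47,0]]
[[2,13],[11,0],[14,20],[18,15],[39,9],[42,14],[47,0]]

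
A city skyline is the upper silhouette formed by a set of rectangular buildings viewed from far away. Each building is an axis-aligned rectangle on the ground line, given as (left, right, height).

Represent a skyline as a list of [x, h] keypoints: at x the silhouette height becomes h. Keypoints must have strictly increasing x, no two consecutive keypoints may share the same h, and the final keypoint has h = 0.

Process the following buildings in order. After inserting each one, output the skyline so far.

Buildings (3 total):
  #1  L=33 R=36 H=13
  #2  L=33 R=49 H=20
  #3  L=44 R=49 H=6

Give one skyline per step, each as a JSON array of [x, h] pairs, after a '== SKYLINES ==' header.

== SKYLINES ==
[[33,13],[36,0]]
[[33,20],[49,0]]
[[33,20],[49,0]]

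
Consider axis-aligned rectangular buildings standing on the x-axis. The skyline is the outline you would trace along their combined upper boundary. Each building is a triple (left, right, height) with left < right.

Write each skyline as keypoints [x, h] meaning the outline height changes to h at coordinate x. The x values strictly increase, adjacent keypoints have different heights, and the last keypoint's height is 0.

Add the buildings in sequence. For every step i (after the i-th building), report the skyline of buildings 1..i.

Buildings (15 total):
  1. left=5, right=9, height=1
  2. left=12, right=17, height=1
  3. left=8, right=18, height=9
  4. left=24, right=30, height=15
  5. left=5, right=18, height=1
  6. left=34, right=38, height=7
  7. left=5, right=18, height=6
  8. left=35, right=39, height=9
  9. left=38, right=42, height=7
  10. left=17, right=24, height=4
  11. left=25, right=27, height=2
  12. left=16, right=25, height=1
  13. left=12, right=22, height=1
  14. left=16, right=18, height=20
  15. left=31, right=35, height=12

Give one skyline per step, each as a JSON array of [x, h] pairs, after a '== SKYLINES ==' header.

== SKYLINES ==
[[5,1],[9,0]]
[[5,1],[9,0],[12,1],[17,0]]
[[5,1],[8,9],[18,0]]
[[5,1],[8,9],[18,0],[24,15],[30,0]]
[[5,1],[8,9],[18,0],[24,15],[30,0]]
[[5,1],[8,9],[18,0],[24,15],[30,0],[34,7],[38,0]]
[[5,6],[8,9],[18,0],[24,15],[30,0],[34,7],[38,0]]
[[5,6],[8,9],[18,0],[24,15],[30,0],[34,7],[35,9],[39,0]]
[[5,6],[8,9],[18,0],[24,15],[30,0],[34,7],[35,9],[39,7],[42,0]]
[[5,6],[8,9],[18,4],[24,15],[30,0],[34,7],[35,9],[39,7],[42,0]]
[[5,6],[8,9],[18,4],[24,15],[30,0],[34,7],[35,9],[39,7],[42,0]]
[[5,6],[8,9],[18,4],[24,15],[30,0],[34,7],[35,9],[39,7],[42,0]]
[[5,6],[8,9],[18,4],[24,15],[30,0],[34,7],[35,9],[39,7],[42,0]]
[[5,6],[8,9],[16,20],[18,4],[24,15],[30,0],[34,7],[35,9],[39,7],[42,0]]
[[5,6],[8,9],[16,20],[18,4],[24,15],[30,0],[31,12],[35,9],[39,7],[42,0]]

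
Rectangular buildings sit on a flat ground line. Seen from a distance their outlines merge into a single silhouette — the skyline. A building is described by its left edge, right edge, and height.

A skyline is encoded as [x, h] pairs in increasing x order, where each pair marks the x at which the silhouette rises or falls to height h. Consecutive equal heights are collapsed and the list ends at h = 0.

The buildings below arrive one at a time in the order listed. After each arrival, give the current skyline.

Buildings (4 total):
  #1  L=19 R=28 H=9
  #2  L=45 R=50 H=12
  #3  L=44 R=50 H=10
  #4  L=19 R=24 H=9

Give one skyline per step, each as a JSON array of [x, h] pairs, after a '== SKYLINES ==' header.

== SKYLINES ==
[[19,9],[28,0]]
[[19,9],[28,0],[45,12],[50,0]]
[[19,9],[28,0],[44,10],[45,12],[50,0]]
[[19,9],[28,0],[44,10],[45,12],[50,0]]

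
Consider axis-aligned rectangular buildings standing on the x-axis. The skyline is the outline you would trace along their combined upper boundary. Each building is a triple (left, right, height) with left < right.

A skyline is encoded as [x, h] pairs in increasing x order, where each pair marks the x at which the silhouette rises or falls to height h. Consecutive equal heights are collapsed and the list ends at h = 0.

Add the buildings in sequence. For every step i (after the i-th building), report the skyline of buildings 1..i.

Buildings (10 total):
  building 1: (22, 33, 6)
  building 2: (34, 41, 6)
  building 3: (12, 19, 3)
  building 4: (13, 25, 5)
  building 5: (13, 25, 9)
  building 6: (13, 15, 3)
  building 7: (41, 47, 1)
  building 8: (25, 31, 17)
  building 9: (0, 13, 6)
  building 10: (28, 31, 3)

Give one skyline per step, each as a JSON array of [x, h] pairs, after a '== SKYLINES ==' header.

== SKYLINES ==
[[22,6],[33,0]]
[[22,6],[33,0],[34,6],[41,0]]
[[12,3],[19,0],[22,6],[33,0],[34,6],[41,0]]
[[12,3],[13,5],[22,6],[33,0],[34,6],[41,0]]
[[12,3],[13,9],[25,6],[33,0],[34,6],[41,0]]
[[12,3],[13,9],[25,6],[33,0],[34,6],[41,0]]
[[12,3],[13,9],[25,6],[33,0],[34,6],[41,1],[47,0]]
[[12,3],[13,9],[25,17],[31,6],[33,0],[34,6],[41,1],[47,0]]
[[0,6],[13,9],[25,17],[31,6],[33,0],[34,6],[41,1],[47,0]]
[[0,6],[13,9],[25,17],[31,6],[33,0],[34,6],[41,1],[47,0]]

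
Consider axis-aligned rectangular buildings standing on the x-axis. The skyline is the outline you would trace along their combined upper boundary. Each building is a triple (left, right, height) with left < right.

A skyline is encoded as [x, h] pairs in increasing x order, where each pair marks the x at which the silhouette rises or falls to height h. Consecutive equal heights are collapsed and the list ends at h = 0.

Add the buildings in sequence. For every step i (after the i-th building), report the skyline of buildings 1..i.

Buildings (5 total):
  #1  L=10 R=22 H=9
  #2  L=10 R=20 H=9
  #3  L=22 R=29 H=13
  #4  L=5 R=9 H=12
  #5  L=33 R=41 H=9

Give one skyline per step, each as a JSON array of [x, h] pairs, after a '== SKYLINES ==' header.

== SKYLINES ==
[[10,9],[22,0]]
[[10,9],[22,0]]
[[10,9],[22,13],[29,0]]
[[5,12],[9,0],[10,9],[22,13],[29,0]]
[[5,12],[9,0],[10,9],[22,13],[29,0],[33,9],[41,0]]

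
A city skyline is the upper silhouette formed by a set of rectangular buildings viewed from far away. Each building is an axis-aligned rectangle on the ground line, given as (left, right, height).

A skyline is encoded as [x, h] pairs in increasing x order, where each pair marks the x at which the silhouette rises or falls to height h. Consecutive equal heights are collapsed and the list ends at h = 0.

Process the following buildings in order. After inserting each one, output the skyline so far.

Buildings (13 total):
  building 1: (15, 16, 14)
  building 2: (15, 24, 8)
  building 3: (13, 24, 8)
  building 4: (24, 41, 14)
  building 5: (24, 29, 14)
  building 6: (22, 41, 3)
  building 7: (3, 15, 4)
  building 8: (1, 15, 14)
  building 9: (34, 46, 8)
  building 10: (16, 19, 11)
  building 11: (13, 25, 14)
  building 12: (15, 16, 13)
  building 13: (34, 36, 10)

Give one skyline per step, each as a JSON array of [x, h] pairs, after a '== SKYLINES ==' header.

== SKYLINES ==
[[15,14],[16,0]]
[[15,14],[16,8],[24,0]]
[[13,8],[15,14],[16,8],[24,0]]
[[13,8],[15,14],[16,8],[24,14],[41,0]]
[[13,8],[15,14],[16,8],[24,14],[41,0]]
[[13,8],[15,14],[16,8],[24,14],[41,0]]
[[3,4],[13,8],[15,14],[16,8],[24,14],[41,0]]
[[1,14],[16,8],[24,14],[41,0]]
[[1,14],[16,8],[24,14],[41,8],[46,0]]
[[1,14],[16,11],[19,8],[24,14],[41,8],[46,0]]
[[1,14],[41,8],[46,0]]
[[1,14],[41,8],[46,0]]
[[1,14],[41,8],[46,0]]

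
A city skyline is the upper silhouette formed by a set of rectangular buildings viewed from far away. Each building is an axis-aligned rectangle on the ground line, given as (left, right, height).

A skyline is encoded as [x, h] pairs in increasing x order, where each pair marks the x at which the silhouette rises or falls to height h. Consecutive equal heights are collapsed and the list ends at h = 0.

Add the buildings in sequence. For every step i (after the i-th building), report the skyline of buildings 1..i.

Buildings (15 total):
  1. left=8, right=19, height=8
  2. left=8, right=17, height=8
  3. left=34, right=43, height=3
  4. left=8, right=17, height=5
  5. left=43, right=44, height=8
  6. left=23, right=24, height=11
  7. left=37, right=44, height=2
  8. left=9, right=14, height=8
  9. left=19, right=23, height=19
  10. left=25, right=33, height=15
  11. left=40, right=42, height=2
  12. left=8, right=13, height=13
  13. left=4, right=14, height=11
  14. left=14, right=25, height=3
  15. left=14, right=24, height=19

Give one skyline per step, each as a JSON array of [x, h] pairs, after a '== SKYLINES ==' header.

== SKYLINES ==
[[8,8],[19,0]]
[[8,8],[19,0]]
[[8,8],[19,0],[34,3],[43,0]]
[[8,8],[19,0],[34,3],[43,0]]
[[8,8],[19,0],[34,3],[43,8],[44,0]]
[[8,8],[19,0],[23,11],[24,0],[34,3],[43,8],[44,0]]
[[8,8],[19,0],[23,11],[24,0],[34,3],[43,8],[44,0]]
[[8,8],[19,0],[23,11],[24,0],[34,3],[43,8],[44,0]]
[[8,8],[19,19],[23,11],[24,0],[34,3],[43,8],[44,0]]
[[8,8],[19,19],[23,11],[24,0],[25,15],[33,0],[34,3],[43,8],[44,0]]
[[8,8],[19,19],[23,11],[24,0],[25,15],[33,0],[34,3],[43,8],[44,0]]
[[8,13],[13,8],[19,19],[23,11],[24,0],[25,15],[33,0],[34,3],[43,8],[44,0]]
[[4,11],[8,13],[13,11],[14,8],[19,19],[23,11],[24,0],[25,15],[33,0],[34,3],[43,8],[44,0]]
[[4,11],[8,13],[13,11],[14,8],[19,19],[23,11],[24,3],[25,15],[33,0],[34,3],[43,8],[44,0]]
[[4,11],[8,13],[13,11],[14,19],[24,3],[25,15],[33,0],[34,3],[43,8],[44,0]]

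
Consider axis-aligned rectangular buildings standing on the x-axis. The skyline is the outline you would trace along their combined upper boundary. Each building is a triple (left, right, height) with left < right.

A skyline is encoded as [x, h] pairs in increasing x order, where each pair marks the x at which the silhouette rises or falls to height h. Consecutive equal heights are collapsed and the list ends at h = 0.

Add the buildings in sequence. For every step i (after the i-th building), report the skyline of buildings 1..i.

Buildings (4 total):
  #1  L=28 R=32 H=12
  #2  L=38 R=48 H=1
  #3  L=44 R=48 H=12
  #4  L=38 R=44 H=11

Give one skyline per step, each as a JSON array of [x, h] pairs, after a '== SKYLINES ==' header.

== SKYLINES ==
[[28,12],[32,0]]
[[28,12],[32,0],[38,1],[48,0]]
[[28,12],[32,0],[38,1],[44,12],[48,0]]
[[28,12],[32,0],[38,11],[44,12],[48,0]]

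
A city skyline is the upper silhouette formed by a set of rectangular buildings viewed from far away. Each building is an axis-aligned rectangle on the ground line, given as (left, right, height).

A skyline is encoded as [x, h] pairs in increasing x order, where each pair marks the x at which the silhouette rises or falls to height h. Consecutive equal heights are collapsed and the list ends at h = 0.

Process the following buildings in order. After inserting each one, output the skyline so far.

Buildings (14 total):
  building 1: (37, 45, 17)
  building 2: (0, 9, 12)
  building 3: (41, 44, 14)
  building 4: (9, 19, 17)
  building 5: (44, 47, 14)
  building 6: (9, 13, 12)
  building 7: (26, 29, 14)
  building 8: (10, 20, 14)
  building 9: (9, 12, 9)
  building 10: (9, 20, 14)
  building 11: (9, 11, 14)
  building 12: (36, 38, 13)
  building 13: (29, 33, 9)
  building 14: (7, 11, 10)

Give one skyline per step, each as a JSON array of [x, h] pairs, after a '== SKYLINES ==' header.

== SKYLINES ==
[[37,17],[45,0]]
[[0,12],[9,0],[37,17],[45,0]]
[[0,12],[9,0],[37,17],[45,0]]
[[0,12],[9,17],[19,0],[37,17],[45,0]]
[[0,12],[9,17],[19,0],[37,17],[45,14],[47,0]]
[[0,12],[9,17],[19,0],[37,17],[45,14],[47,0]]
[[0,12],[9,17],[19,0],[26,14],[29,0],[37,17],[45,14],[47,0]]
[[0,12],[9,17],[19,14],[20,0],[26,14],[29,0],[37,17],[45,14],[47,0]]
[[0,12],[9,17],[19,14],[20,0],[26,14],[29,0],[37,17],[45,14],[47,0]]
[[0,12],[9,17],[19,14],[20,0],[26,14],[29,0],[37,17],[45,14],[47,0]]
[[0,12],[9,17],[19,14],[20,0],[26,14],[29,0],[37,17],[45,14],[47,0]]
[[0,12],[9,17],[19,14],[20,0],[26,14],[29,0],[36,13],[37,17],[45,14],[47,0]]
[[0,12],[9,17],[19,14],[20,0],[26,14],[29,9],[33,0],[36,13],[37,17],[45,14],[47,0]]
[[0,12],[9,17],[19,14],[20,0],[26,14],[29,9],[33,0],[36,13],[37,17],[45,14],[47,0]]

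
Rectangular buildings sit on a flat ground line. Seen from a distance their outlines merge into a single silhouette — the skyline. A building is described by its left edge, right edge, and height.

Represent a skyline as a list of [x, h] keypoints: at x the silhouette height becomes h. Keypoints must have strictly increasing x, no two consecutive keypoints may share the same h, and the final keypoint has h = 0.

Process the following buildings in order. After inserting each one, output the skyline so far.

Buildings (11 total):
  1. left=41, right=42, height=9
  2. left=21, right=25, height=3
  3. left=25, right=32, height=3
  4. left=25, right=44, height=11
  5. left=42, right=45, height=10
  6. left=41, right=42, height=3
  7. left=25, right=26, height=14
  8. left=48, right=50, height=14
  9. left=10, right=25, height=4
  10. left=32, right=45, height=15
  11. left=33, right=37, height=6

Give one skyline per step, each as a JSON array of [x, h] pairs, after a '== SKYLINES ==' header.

== SKYLINES ==
[[41,9],[42,0]]
[[21,3],[25,0],[41,9],[42,0]]
[[21,3],[32,0],[41,9],[42,0]]
[[21,3],[25,11],[44,0]]
[[21,3],[25,11],[44,10],[45,0]]
[[21,3],[25,11],[44,10],[45,0]]
[[21,3],[25,14],[26,11],[44,10],[45,0]]
[[21,3],[25,14],[26,11],[44,10],[45,0],[48,14],[50,0]]
[[10,4],[25,14],[26,11],[44,10],[45,0],[48,14],[50,0]]
[[10,4],[25,14],[26,11],[32,15],[45,0],[48,14],[50,0]]
[[10,4],[25,14],[26,11],[32,15],[45,0],[48,14],[50,0]]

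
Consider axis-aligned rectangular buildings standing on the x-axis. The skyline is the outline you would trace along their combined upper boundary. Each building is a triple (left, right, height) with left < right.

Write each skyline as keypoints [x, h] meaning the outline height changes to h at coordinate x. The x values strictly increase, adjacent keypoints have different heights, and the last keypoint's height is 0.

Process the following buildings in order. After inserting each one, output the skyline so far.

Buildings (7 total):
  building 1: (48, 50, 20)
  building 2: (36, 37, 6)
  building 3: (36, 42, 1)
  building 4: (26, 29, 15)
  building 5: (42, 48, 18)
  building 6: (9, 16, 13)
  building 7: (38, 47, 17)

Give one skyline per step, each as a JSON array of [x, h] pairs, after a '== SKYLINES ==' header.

== SKYLINES ==
[[48,20],[50,0]]
[[36,6],[37,0],[48,20],[50,0]]
[[36,6],[37,1],[42,0],[48,20],[50,0]]
[[26,15],[29,0],[36,6],[37,1],[42,0],[48,20],[50,0]]
[[26,15],[29,0],[36,6],[37,1],[42,18],[48,20],[50,0]]
[[9,13],[16,0],[26,15],[29,0],[36,6],[37,1],[42,18],[48,20],[50,0]]
[[9,13],[16,0],[26,15],[29,0],[36,6],[37,1],[38,17],[42,18],[48,20],[50,0]]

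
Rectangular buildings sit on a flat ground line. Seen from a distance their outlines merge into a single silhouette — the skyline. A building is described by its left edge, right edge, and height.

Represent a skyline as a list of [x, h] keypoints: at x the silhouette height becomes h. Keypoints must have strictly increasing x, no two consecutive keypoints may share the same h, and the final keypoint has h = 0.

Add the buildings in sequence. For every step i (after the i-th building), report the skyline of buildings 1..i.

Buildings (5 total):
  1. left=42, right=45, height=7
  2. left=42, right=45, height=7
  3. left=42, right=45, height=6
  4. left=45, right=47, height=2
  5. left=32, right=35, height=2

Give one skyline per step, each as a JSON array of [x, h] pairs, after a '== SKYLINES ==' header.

== SKYLINES ==
[[42,7],[45,0]]
[[42,7],[45,0]]
[[42,7],[45,0]]
[[42,7],[45,2],[47,0]]
[[32,2],[35,0],[42,7],[45,2],[47,0]]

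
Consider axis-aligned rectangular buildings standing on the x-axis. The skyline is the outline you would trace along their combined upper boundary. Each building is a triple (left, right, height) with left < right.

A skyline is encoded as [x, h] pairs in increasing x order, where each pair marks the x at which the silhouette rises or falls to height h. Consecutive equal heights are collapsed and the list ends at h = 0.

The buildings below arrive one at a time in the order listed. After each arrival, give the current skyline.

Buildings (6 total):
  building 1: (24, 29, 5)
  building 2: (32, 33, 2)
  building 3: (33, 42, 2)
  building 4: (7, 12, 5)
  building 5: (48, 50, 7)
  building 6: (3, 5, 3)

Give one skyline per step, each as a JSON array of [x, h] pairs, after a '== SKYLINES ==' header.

== SKYLINES ==
[[24,5],[29,0]]
[[24,5],[29,0],[32,2],[33,0]]
[[24,5],[29,0],[32,2],[42,0]]
[[7,5],[12,0],[24,5],[29,0],[32,2],[42,0]]
[[7,5],[12,0],[24,5],[29,0],[32,2],[42,0],[48,7],[50,0]]
[[3,3],[5,0],[7,5],[12,0],[24,5],[29,0],[32,2],[42,0],[48,7],[50,0]]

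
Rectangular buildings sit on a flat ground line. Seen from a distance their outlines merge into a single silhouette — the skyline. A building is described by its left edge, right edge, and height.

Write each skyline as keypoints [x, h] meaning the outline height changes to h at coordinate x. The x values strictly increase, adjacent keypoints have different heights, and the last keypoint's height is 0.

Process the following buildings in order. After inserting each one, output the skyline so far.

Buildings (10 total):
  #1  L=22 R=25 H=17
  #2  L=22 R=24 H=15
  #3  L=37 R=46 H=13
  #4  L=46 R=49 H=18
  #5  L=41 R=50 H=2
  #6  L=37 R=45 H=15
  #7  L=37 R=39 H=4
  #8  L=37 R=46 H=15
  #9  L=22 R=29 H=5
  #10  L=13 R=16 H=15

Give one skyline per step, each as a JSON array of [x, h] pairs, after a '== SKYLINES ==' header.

== SKYLINES ==
[[22,17],[25,0]]
[[22,17],[25,0]]
[[22,17],[25,0],[37,13],[46,0]]
[[22,17],[25,0],[37,13],[46,18],[49,0]]
[[22,17],[25,0],[37,13],[46,18],[49,2],[50,0]]
[[22,17],[25,0],[37,15],[45,13],[46,18],[49,2],[50,0]]
[[22,17],[25,0],[37,15],[45,13],[46,18],[49,2],[50,0]]
[[22,17],[25,0],[37,15],[46,18],[49,2],[50,0]]
[[22,17],[25,5],[29,0],[37,15],[46,18],[49,2],[50,0]]
[[13,15],[16,0],[22,17],[25,5],[29,0],[37,15],[46,18],[49,2],[50,0]]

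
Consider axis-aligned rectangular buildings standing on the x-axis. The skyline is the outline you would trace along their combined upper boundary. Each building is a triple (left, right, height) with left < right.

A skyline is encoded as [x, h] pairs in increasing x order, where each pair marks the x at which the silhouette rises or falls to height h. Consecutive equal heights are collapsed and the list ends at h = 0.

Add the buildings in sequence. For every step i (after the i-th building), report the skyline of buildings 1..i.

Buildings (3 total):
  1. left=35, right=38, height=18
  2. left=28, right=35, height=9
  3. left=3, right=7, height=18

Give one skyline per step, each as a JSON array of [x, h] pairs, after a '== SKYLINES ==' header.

== SKYLINES ==
[[35,18],[38,0]]
[[28,9],[35,18],[38,0]]
[[3,18],[7,0],[28,9],[35,18],[38,0]]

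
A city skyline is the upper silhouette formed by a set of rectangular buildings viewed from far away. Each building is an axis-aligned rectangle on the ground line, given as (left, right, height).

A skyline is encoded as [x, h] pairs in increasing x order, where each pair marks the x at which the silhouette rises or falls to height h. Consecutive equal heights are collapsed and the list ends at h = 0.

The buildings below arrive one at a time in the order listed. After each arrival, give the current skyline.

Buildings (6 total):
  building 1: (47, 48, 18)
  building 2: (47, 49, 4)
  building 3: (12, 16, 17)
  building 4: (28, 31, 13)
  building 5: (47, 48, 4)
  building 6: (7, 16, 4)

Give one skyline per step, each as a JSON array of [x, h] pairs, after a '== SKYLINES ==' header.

== SKYLINES ==
[[47,18],[48,0]]
[[47,18],[48,4],[49,0]]
[[12,17],[16,0],[47,18],[48,4],[49,0]]
[[12,17],[16,0],[28,13],[31,0],[47,18],[48,4],[49,0]]
[[12,17],[16,0],[28,13],[31,0],[47,18],[48,4],[49,0]]
[[7,4],[12,17],[16,0],[28,13],[31,0],[47,18],[48,4],[49,0]]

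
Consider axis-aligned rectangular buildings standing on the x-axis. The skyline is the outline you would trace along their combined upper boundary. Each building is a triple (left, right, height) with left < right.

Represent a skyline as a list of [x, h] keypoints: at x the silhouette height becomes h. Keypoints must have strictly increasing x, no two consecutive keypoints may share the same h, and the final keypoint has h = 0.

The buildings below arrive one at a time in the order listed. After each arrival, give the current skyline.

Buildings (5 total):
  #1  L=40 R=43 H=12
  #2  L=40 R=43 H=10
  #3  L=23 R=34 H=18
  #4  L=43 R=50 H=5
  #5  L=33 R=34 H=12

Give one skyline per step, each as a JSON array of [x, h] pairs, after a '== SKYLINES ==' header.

== SKYLINES ==
[[40,12],[43,0]]
[[40,12],[43,0]]
[[23,18],[34,0],[40,12],[43,0]]
[[23,18],[34,0],[40,12],[43,5],[50,0]]
[[23,18],[34,0],[40,12],[43,5],[50,0]]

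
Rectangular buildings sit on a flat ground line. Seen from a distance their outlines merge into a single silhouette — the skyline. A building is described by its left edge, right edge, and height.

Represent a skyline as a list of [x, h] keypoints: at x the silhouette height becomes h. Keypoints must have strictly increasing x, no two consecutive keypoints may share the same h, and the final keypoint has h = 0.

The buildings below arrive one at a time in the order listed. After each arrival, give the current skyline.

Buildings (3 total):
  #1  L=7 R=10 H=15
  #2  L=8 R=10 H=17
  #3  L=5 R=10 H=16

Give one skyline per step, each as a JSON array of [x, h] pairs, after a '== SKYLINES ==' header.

== SKYLINES ==
[[7,15],[10,0]]
[[7,15],[8,17],[10,0]]
[[5,16],[8,17],[10,0]]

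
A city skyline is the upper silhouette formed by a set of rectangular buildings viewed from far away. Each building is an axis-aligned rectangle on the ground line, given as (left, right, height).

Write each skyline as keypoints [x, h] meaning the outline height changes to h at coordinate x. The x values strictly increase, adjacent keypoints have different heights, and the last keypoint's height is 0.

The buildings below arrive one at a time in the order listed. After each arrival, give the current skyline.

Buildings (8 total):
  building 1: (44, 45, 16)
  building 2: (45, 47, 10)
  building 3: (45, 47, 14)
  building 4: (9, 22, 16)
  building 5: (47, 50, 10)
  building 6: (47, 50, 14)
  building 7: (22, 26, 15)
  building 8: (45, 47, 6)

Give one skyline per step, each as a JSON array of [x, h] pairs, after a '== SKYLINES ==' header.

== SKYLINES ==
[[44,16],[45,0]]
[[44,16],[45,10],[47,0]]
[[44,16],[45,14],[47,0]]
[[9,16],[22,0],[44,16],[45,14],[47,0]]
[[9,16],[22,0],[44,16],[45,14],[47,10],[50,0]]
[[9,16],[22,0],[44,16],[45,14],[50,0]]
[[9,16],[22,15],[26,0],[44,16],[45,14],[50,0]]
[[9,16],[22,15],[26,0],[44,16],[45,14],[50,0]]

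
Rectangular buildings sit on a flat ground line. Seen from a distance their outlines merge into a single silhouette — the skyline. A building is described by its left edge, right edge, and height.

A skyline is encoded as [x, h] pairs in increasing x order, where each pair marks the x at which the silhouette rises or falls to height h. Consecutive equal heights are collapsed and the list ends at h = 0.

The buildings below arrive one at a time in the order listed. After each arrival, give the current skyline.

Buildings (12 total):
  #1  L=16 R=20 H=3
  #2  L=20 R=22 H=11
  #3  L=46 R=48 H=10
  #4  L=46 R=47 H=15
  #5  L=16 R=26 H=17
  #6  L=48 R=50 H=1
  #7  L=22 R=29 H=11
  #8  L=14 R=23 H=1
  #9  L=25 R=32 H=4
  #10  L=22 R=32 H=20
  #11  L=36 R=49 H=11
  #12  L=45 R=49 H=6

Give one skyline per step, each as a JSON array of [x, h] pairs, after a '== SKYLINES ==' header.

== SKYLINES ==
[[16,3],[20,0]]
[[16,3],[20,11],[22,0]]
[[16,3],[20,11],[22,0],[46,10],[48,0]]
[[16,3],[20,11],[22,0],[46,15],[47,10],[48,0]]
[[16,17],[26,0],[46,15],[47,10],[48,0]]
[[16,17],[26,0],[46,15],[47,10],[48,1],[50,0]]
[[16,17],[26,11],[29,0],[46,15],[47,10],[48,1],[50,0]]
[[14,1],[16,17],[26,11],[29,0],[46,15],[47,10],[48,1],[50,0]]
[[14,1],[16,17],[26,11],[29,4],[32,0],[46,15],[47,10],[48,1],[50,0]]
[[14,1],[16,17],[22,20],[32,0],[46,15],[47,10],[48,1],[50,0]]
[[14,1],[16,17],[22,20],[32,0],[36,11],[46,15],[47,11],[49,1],[50,0]]
[[14,1],[16,17],[22,20],[32,0],[36,11],[46,15],[47,11],[49,1],[50,0]]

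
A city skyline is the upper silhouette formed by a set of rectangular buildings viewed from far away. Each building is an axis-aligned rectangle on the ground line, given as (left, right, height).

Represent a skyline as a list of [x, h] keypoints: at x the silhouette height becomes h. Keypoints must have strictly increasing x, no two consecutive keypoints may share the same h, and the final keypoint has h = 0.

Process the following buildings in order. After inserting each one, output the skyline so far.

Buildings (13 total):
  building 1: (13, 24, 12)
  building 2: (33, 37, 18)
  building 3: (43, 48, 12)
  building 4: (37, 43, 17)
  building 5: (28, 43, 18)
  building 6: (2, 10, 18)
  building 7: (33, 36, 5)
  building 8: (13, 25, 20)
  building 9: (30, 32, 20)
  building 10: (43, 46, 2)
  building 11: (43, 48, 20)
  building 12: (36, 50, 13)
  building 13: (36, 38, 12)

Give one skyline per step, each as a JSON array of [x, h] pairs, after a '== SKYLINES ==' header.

== SKYLINES ==
[[13,12],[24,0]]
[[13,12],[24,0],[33,18],[37,0]]
[[13,12],[24,0],[33,18],[37,0],[43,12],[48,0]]
[[13,12],[24,0],[33,18],[37,17],[43,12],[48,0]]
[[13,12],[24,0],[28,18],[43,12],[48,0]]
[[2,18],[10,0],[13,12],[24,0],[28,18],[43,12],[48,0]]
[[2,18],[10,0],[13,12],[24,0],[28,18],[43,12],[48,0]]
[[2,18],[10,0],[13,20],[25,0],[28,18],[43,12],[48,0]]
[[2,18],[10,0],[13,20],[25,0],[28,18],[30,20],[32,18],[43,12],[48,0]]
[[2,18],[10,0],[13,20],[25,0],[28,18],[30,20],[32,18],[43,12],[48,0]]
[[2,18],[10,0],[13,20],[25,0],[28,18],[30,20],[32,18],[43,20],[48,0]]
[[2,18],[10,0],[13,20],[25,0],[28,18],[30,20],[32,18],[43,20],[48,13],[50,0]]
[[2,18],[10,0],[13,20],[25,0],[28,18],[30,20],[32,18],[43,20],[48,13],[50,0]]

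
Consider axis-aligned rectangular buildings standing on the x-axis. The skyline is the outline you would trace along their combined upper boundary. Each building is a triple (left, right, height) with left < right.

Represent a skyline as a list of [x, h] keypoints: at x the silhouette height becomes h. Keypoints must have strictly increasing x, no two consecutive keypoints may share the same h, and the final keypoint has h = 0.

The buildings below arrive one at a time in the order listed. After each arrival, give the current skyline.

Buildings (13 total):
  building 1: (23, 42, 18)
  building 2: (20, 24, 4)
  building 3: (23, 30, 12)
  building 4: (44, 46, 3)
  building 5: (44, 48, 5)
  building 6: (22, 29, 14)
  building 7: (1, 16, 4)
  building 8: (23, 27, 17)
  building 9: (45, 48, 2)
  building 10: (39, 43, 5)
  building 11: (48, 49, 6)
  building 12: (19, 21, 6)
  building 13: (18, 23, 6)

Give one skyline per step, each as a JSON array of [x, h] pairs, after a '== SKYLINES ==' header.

== SKYLINES ==
[[23,18],[42,0]]
[[20,4],[23,18],[42,0]]
[[20,4],[23,18],[42,0]]
[[20,4],[23,18],[42,0],[44,3],[46,0]]
[[20,4],[23,18],[42,0],[44,5],[48,0]]
[[20,4],[22,14],[23,18],[42,0],[44,5],[48,0]]
[[1,4],[16,0],[20,4],[22,14],[23,18],[42,0],[44,5],[48,0]]
[[1,4],[16,0],[20,4],[22,14],[23,18],[42,0],[44,5],[48,0]]
[[1,4],[16,0],[20,4],[22,14],[23,18],[42,0],[44,5],[48,0]]
[[1,4],[16,0],[20,4],[22,14],[23,18],[42,5],[43,0],[44,5],[48,0]]
[[1,4],[16,0],[20,4],[22,14],[23,18],[42,5],[43,0],[44,5],[48,6],[49,0]]
[[1,4],[16,0],[19,6],[21,4],[22,14],[23,18],[42,5],[43,0],[44,5],[48,6],[49,0]]
[[1,4],[16,0],[18,6],[22,14],[23,18],[42,5],[43,0],[44,5],[48,6],[49,0]]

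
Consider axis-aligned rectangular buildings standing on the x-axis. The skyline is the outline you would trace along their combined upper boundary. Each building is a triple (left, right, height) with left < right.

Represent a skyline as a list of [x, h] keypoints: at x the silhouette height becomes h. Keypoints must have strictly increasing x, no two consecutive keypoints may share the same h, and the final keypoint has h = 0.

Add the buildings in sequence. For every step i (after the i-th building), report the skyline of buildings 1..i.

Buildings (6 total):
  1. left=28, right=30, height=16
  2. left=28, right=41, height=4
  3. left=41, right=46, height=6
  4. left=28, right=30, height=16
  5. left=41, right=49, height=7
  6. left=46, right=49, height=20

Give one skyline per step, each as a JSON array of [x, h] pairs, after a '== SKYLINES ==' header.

== SKYLINES ==
[[28,16],[30,0]]
[[28,16],[30,4],[41,0]]
[[28,16],[30,4],[41,6],[46,0]]
[[28,16],[30,4],[41,6],[46,0]]
[[28,16],[30,4],[41,7],[49,0]]
[[28,16],[30,4],[41,7],[46,20],[49,0]]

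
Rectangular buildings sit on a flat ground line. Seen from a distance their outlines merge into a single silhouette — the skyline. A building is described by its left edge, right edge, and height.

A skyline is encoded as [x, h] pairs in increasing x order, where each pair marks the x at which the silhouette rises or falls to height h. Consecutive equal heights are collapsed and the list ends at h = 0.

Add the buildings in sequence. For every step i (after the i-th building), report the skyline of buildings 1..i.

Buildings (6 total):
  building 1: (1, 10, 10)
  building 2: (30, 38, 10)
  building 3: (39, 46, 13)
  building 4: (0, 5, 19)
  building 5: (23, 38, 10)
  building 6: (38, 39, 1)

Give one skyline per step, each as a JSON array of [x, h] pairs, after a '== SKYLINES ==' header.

== SKYLINES ==
[[1,10],[10,0]]
[[1,10],[10,0],[30,10],[38,0]]
[[1,10],[10,0],[30,10],[38,0],[39,13],[46,0]]
[[0,19],[5,10],[10,0],[30,10],[38,0],[39,13],[46,0]]
[[0,19],[5,10],[10,0],[23,10],[38,0],[39,13],[46,0]]
[[0,19],[5,10],[10,0],[23,10],[38,1],[39,13],[46,0]]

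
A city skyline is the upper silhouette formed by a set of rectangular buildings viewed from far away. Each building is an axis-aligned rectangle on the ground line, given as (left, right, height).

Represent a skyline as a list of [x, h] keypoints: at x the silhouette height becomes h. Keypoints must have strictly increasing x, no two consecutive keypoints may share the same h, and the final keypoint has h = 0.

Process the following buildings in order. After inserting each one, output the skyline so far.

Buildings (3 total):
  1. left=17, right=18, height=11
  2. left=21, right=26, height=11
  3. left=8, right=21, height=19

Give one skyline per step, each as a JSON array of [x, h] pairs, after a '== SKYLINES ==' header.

== SKYLINES ==
[[17,11],[18,0]]
[[17,11],[18,0],[21,11],[26,0]]
[[8,19],[21,11],[26,0]]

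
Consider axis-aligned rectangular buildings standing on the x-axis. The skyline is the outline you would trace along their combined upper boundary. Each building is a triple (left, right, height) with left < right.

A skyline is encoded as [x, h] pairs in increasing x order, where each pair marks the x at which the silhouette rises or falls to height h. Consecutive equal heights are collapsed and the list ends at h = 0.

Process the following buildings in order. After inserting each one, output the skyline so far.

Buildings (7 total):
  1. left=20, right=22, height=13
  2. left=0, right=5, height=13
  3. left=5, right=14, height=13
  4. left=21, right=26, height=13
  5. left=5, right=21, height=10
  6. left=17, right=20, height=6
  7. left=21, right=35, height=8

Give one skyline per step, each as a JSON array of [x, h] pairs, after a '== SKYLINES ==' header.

== SKYLINES ==
[[20,13],[22,0]]
[[0,13],[5,0],[20,13],[22,0]]
[[0,13],[14,0],[20,13],[22,0]]
[[0,13],[14,0],[20,13],[26,0]]
[[0,13],[14,10],[20,13],[26,0]]
[[0,13],[14,10],[20,13],[26,0]]
[[0,13],[14,10],[20,13],[26,8],[35,0]]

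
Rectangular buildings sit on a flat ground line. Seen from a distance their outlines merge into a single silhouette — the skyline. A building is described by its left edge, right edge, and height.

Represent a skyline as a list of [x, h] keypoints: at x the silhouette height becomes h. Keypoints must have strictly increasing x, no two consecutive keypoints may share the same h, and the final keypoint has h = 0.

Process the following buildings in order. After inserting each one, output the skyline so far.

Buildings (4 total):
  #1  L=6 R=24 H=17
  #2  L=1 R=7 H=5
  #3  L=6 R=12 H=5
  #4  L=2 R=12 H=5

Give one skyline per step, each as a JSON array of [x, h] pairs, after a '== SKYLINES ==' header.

== SKYLINES ==
[[6,17],[24,0]]
[[1,5],[6,17],[24,0]]
[[1,5],[6,17],[24,0]]
[[1,5],[6,17],[24,0]]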